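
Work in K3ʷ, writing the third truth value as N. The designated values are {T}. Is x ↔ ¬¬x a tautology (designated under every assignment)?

No

Countermodel: x=N gives N, which is not designated.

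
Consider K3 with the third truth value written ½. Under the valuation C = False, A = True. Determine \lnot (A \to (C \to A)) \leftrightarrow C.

C \to A = False \to True = True
A \to (C \to A) = True \to True = True
\lnot (A \to (C \to A)) = \lnot True = False
\lnot (A \to (C \to A)) \leftrightarrow C = False \leftrightarrow False = True

True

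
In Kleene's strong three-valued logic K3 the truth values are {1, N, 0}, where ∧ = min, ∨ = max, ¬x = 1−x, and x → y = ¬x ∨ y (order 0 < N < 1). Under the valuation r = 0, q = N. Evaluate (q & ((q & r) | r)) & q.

0

q & r = N & 0 = 0
(q & r) | r = 0 | 0 = 0
q & ((q & r) | r) = N & 0 = 0
(q & ((q & r) | r)) & q = 0 & N = 0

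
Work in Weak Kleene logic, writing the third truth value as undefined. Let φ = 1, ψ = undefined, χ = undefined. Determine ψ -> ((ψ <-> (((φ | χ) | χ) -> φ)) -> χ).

φ | χ = 1 | undefined = undefined
(φ | χ) | χ = undefined | undefined = undefined
((φ | χ) | χ) -> φ = undefined -> 1 = undefined  [any arg is the third value ⇒ result is the third value]
ψ <-> (((φ | χ) | χ) -> φ) = undefined <-> undefined = undefined
(ψ <-> (((φ | χ) | χ) -> φ)) -> χ = undefined -> undefined = undefined
ψ -> ((ψ <-> (((φ | χ) | χ) -> φ)) -> χ) = undefined -> undefined = undefined

undefined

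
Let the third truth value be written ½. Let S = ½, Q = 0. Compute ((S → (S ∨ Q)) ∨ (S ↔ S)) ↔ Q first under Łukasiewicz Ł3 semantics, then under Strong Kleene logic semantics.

In Łukasiewicz Ł3: S ∨ Q = ½ ∨ 0 = ½
S → (S ∨ Q) = ½ → ½ = 1
S ↔ S = ½ ↔ ½ = 1
(S → (S ∨ Q)) ∨ (S ↔ S) = 1 ∨ 1 = 1
((S → (S ∨ Q)) ∨ (S ↔ S)) ↔ Q = 1 ↔ 0 = 0
In Strong Kleene logic: S ∨ Q = ½ ∨ 0 = ½
S → (S ∨ Q) = ½ → ½ = ½  [¬½ ∨ ½]
S ↔ S = ½ ↔ ½ = ½
(S → (S ∨ Q)) ∨ (S ↔ S) = ½ ∨ ½ = ½
((S → (S ∨ Q)) ∨ (S ↔ S)) ↔ Q = ½ ↔ 0 = ½
They differ because Łukasiewicz Ł3 and Strong Kleene logic treat ½ differently under implication.

0; ½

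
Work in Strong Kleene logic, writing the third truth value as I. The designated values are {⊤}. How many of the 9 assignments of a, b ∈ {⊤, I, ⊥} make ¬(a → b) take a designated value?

Designated under: (a=⊤, b=⊥).

1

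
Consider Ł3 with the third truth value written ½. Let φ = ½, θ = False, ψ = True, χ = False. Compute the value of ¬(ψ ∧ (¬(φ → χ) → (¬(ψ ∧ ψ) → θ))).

False

φ → χ = ½ → False = ½  [min(1, 1−½+0)]
¬(φ → χ) = ¬½ = ½
ψ ∧ ψ = True ∧ True = True
¬(ψ ∧ ψ) = ¬True = False
¬(ψ ∧ ψ) → θ = False → False = True
¬(φ → χ) → (¬(ψ ∧ ψ) → θ) = ½ → True = True
ψ ∧ (¬(φ → χ) → (¬(ψ ∧ ψ) → θ)) = True ∧ True = True
¬(ψ ∧ (¬(φ → χ) → (¬(ψ ∧ ψ) → θ))) = ¬True = False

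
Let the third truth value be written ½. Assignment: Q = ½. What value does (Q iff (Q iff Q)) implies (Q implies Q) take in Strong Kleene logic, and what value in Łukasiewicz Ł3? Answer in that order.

In Strong Kleene logic: Q iff Q = ½ iff ½ = ½
Q iff (Q iff Q) = ½ iff ½ = ½
Q implies Q = ½ implies ½ = ½  [not ½ or ½]
(Q iff (Q iff Q)) implies (Q implies Q) = ½ implies ½ = ½
In Łukasiewicz Ł3: Q iff Q = ½ iff ½ = T  [1 − |½−½|]
Q iff (Q iff Q) = ½ iff T = ½
Q implies Q = ½ implies ½ = T
(Q iff (Q iff Q)) implies (Q implies Q) = ½ implies T = T
They differ because Strong Kleene logic and Łukasiewicz Ł3 treat ½ differently under implication.

½; T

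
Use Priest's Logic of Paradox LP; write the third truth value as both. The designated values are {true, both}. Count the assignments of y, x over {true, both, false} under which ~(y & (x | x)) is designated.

8

Of the 9 assignments, 8 give a value in {true, both}.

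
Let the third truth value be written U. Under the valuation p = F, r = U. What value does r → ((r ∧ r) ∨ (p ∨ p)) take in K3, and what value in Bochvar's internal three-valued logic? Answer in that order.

In K3: r ∧ r = U ∧ U = U
p ∨ p = F ∨ F = F
(r ∧ r) ∨ (p ∨ p) = U ∨ F = U
r → ((r ∧ r) ∨ (p ∨ p)) = U → U = U  [¬U ∨ U]
In Bochvar's internal three-valued logic: r ∧ r = U ∧ U = U
p ∨ p = F ∨ F = F
(r ∧ r) ∨ (p ∨ p) = U ∨ F = U
r → ((r ∧ r) ∨ (p ∨ p)) = U → U = U

U; U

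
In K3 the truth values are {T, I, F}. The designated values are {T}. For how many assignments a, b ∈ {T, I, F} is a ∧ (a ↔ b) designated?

Designated under: (a=T, b=T).

1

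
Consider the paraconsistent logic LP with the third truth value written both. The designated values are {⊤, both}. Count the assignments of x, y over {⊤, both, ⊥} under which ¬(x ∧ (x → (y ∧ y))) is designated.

Of the 9 assignments, 8 give a value in {⊤, both}.

8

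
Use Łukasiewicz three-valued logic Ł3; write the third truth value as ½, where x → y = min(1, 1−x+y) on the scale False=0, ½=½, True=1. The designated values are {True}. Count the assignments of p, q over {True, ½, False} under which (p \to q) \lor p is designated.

8

Of the 9 assignments, 8 give a value in {True}.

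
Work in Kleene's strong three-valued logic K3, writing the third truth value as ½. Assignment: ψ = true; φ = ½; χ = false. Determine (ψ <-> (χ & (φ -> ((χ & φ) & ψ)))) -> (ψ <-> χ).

true

χ & φ = false & ½ = false
(χ & φ) & ψ = false & true = false
φ -> ((χ & φ) & ψ) = ½ -> false = ½  [~½ | false]
χ & (φ -> ((χ & φ) & ψ)) = false & ½ = false
ψ <-> (χ & (φ -> ((χ & φ) & ψ))) = true <-> false = false
ψ <-> χ = true <-> false = false
(ψ <-> (χ & (φ -> ((χ & φ) & ψ)))) -> (ψ <-> χ) = false -> false = true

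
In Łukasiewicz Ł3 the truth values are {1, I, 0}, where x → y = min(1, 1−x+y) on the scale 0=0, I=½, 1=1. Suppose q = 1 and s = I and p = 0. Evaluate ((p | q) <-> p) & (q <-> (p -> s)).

p | q = 0 | 1 = 1
(p | q) <-> p = 1 <-> 0 = 0
p -> s = 0 -> I = 1  [min(1, 1−0+½)]
q <-> (p -> s) = 1 <-> 1 = 1
((p | q) <-> p) & (q <-> (p -> s)) = 0 & 1 = 0

0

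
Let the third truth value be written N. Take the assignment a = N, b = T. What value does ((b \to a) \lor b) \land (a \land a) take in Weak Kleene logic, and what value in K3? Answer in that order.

N; N

In Weak Kleene logic: b \to a = T \to N = N  [any arg is the third value ⇒ result is the third value]
(b \to a) \lor b = N \lor T = N
a \land a = N \land N = N
((b \to a) \lor b) \land (a \land a) = N \land N = N
In K3: b \to a = T \to N = N  [\lnot T \lor N]
(b \to a) \lor b = N \lor T = T
a \land a = N \land N = N
((b \to a) \lor b) \land (a \land a) = T \land N = N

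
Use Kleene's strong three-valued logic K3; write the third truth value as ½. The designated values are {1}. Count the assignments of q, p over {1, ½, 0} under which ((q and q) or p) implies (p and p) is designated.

Designated under: (q=1, p=1); (q=½, p=1); (q=0, p=1); (q=0, p=0).

4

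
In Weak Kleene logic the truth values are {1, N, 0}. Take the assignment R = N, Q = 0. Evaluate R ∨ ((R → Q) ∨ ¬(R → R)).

R → Q = N → 0 = N  [any arg is the third value ⇒ result is the third value]
R → R = N → N = N
¬(R → R) = ¬N = N
(R → Q) ∨ ¬(R → R) = N ∨ N = N
R ∨ ((R → Q) ∨ ¬(R → R)) = N ∨ N = N

N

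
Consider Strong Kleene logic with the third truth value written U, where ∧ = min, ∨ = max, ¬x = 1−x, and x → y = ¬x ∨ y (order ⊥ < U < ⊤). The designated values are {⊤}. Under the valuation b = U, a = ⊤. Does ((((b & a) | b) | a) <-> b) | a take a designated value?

Yes

b & a = U & ⊤ = U
(b & a) | b = U | U = U
((b & a) | b) | a = U | ⊤ = ⊤
(((b & a) | b) | a) <-> b = ⊤ <-> U = U
((((b & a) | b) | a) <-> b) | a = U | ⊤ = ⊤
⊤ ∈ {⊤}.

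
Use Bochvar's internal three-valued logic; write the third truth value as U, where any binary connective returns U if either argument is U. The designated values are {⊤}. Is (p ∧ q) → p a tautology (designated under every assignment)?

Countermodel: p=⊤, q=U gives U, which is not designated.

No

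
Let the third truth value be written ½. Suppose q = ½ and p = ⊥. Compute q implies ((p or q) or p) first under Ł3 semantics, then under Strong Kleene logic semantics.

⊤; ½

In Ł3: p or q = ⊥ or ½ = ½
(p or q) or p = ½ or ⊥ = ½
q implies ((p or q) or p) = ½ implies ½ = ⊤
In Strong Kleene logic: p or q = ⊥ or ½ = ½
(p or q) or p = ½ or ⊥ = ½
q implies ((p or q) or p) = ½ implies ½ = ½
They differ because Ł3 and Strong Kleene logic treat ½ differently under implication.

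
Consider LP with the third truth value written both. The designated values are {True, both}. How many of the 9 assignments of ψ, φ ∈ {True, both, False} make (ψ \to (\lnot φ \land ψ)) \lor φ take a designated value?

9

Of the 9 assignments, 9 give a value in {True, both}.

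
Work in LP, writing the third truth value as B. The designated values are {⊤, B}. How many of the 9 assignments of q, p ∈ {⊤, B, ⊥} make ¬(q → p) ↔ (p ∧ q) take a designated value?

Of the 9 assignments, 7 give a value in {⊤, B}.

7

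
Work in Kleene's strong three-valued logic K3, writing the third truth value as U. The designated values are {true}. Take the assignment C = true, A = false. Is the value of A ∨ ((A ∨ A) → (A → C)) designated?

Yes

A ∨ A = false ∨ false = false
A → C = false → true = true
(A ∨ A) → (A → C) = false → true = true
A ∨ ((A ∨ A) → (A → C)) = false ∨ true = true
true ∈ {true}.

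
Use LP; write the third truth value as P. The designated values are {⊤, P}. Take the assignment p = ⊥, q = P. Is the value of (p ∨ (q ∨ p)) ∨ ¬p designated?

q ∨ p = P ∨ ⊥ = P
p ∨ (q ∨ p) = ⊥ ∨ P = P
¬p = ¬⊥ = ⊤
(p ∨ (q ∨ p)) ∨ ¬p = P ∨ ⊤ = ⊤
⊤ ∈ {⊤, P}.

Yes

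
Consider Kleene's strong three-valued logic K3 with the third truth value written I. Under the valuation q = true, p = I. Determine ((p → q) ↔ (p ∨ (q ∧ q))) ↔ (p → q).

p → q = I → true = true
q ∧ q = true ∧ true = true
p ∨ (q ∧ q) = I ∨ true = true
(p → q) ↔ (p ∨ (q ∧ q)) = true ↔ true = true
p → q = I → true = true
((p → q) ↔ (p ∨ (q ∧ q))) ↔ (p → q) = true ↔ true = true

true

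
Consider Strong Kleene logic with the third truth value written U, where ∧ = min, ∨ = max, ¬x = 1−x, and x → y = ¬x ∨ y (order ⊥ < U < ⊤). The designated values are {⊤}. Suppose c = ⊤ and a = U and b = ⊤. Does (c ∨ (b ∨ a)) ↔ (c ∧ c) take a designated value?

b ∨ a = ⊤ ∨ U = ⊤
c ∨ (b ∨ a) = ⊤ ∨ ⊤ = ⊤
c ∧ c = ⊤ ∧ ⊤ = ⊤
(c ∨ (b ∨ a)) ↔ (c ∧ c) = ⊤ ↔ ⊤ = ⊤
⊤ ∈ {⊤}.

Yes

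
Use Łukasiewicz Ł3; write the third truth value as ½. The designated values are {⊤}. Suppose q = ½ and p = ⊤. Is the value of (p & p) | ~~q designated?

p & p = ⊤ & ⊤ = ⊤
~q = ~½ = ½
~~q = ~½ = ½
(p & p) | ~~q = ⊤ | ½ = ⊤
⊤ ∈ {⊤}.

Yes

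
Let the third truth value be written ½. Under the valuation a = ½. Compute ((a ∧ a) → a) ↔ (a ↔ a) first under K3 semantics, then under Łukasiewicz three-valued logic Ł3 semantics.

In K3: a ∧ a = ½ ∧ ½ = ½
(a ∧ a) → a = ½ → ½ = ½
a ↔ a = ½ ↔ ½ = ½
((a ∧ a) → a) ↔ (a ↔ a) = ½ ↔ ½ = ½
In Łukasiewicz three-valued logic Ł3: a ∧ a = ½ ∧ ½ = ½
(a ∧ a) → a = ½ → ½ = 1  [min(1, 1−½+½)]
a ↔ a = ½ ↔ ½ = 1
((a ∧ a) → a) ↔ (a ↔ a) = 1 ↔ 1 = 1
They differ because K3 and Łukasiewicz three-valued logic Ł3 treat ½ differently under implication.

½; 1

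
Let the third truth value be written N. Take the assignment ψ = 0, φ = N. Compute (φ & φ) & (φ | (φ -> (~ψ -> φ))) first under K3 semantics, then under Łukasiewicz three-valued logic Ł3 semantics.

N; N

In K3: φ & φ = N & N = N
~ψ = ~0 = 1
~ψ -> φ = 1 -> N = N  [~1 | N]
φ -> (~ψ -> φ) = N -> N = N
φ | (φ -> (~ψ -> φ)) = N | N = N
(φ & φ) & (φ | (φ -> (~ψ -> φ))) = N & N = N
In Łukasiewicz three-valued logic Ł3: φ & φ = N & N = N
~ψ = ~0 = 1
~ψ -> φ = 1 -> N = N  [min(1, 1−1+½)]
φ -> (~ψ -> φ) = N -> N = 1
φ | (φ -> (~ψ -> φ)) = N | 1 = 1
(φ & φ) & (φ | (φ -> (~ψ -> φ))) = N & 1 = N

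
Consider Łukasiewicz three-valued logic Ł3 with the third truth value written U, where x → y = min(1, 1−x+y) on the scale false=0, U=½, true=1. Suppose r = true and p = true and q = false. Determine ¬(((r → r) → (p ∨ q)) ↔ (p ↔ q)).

r → r = true → true = true
p ∨ q = true ∨ false = true
(r → r) → (p ∨ q) = true → true = true
p ↔ q = true ↔ false = false
((r → r) → (p ∨ q)) ↔ (p ↔ q) = true ↔ false = false
¬(((r → r) → (p ∨ q)) ↔ (p ↔ q)) = ¬false = true

true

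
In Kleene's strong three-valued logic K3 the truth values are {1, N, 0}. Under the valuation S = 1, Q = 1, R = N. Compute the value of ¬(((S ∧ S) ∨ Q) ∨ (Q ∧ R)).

S ∧ S = 1 ∧ 1 = 1
(S ∧ S) ∨ Q = 1 ∨ 1 = 1
Q ∧ R = 1 ∧ N = N
((S ∧ S) ∨ Q) ∨ (Q ∧ R) = 1 ∨ N = 1
¬(((S ∧ S) ∨ Q) ∨ (Q ∧ R)) = ¬1 = 0

0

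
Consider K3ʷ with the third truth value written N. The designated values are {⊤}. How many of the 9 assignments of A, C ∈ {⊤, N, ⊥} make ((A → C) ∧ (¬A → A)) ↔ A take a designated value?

3

Designated under: (A=⊤, C=⊤); (A=⊥, C=⊤); (A=⊥, C=⊥).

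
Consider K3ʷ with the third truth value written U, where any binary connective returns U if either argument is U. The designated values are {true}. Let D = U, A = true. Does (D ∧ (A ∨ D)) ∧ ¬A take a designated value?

No

A ∨ D = true ∨ U = U
D ∧ (A ∨ D) = U ∧ U = U
¬A = ¬true = false
(D ∧ (A ∨ D)) ∧ ¬A = U ∧ false = U
U ∉ {true}.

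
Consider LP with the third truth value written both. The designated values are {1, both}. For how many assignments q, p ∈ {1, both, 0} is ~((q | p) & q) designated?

6

Of the 9 assignments, 6 give a value in {1, both}.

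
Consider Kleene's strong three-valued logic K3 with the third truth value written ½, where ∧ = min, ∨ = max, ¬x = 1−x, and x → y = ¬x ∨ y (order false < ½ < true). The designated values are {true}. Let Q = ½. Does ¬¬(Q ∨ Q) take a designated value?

Q ∨ Q = ½ ∨ ½ = ½
¬(Q ∨ Q) = ¬½ = ½
¬¬(Q ∨ Q) = ¬½ = ½
½ ∉ {true}.

No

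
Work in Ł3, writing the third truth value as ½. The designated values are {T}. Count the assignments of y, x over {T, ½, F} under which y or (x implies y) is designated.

Of the 9 assignments, 6 give a value in {T}.

6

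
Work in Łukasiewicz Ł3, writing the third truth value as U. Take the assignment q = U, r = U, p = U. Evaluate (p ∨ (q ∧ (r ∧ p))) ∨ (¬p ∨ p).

U

r ∧ p = U ∧ U = U
q ∧ (r ∧ p) = U ∧ U = U
p ∨ (q ∧ (r ∧ p)) = U ∨ U = U
¬p = ¬U = U
¬p ∨ p = U ∨ U = U
(p ∨ (q ∧ (r ∧ p))) ∨ (¬p ∨ p) = U ∨ U = U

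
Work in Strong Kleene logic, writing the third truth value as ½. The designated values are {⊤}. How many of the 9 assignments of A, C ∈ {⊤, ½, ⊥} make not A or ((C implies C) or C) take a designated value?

7

Of the 9 assignments, 7 give a value in {⊤}.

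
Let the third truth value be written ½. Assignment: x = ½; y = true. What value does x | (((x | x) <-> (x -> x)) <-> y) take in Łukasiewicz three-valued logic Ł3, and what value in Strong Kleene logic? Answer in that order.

½; ½

In Łukasiewicz three-valued logic Ł3: x | x = ½ | ½ = ½
x -> x = ½ -> ½ = true
(x | x) <-> (x -> x) = ½ <-> true = ½
((x | x) <-> (x -> x)) <-> y = ½ <-> true = ½
x | (((x | x) <-> (x -> x)) <-> y) = ½ | ½ = ½
In Strong Kleene logic: x | x = ½ | ½ = ½
x -> x = ½ -> ½ = ½
(x | x) <-> (x -> x) = ½ <-> ½ = ½
((x | x) <-> (x -> x)) <-> y = ½ <-> true = ½
x | (((x | x) <-> (x -> x)) <-> y) = ½ | ½ = ½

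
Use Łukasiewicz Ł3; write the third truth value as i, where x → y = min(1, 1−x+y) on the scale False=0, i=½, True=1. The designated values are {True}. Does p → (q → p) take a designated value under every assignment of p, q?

Every assignment of p, q over {True, i, False} gives a value in {True}.
In particular, with p=i, q=i: p → (q → p) = True.

Yes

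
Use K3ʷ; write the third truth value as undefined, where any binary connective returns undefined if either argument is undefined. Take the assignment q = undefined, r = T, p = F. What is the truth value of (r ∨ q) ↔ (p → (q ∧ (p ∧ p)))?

r ∨ q = T ∨ undefined = undefined
p ∧ p = F ∧ F = F
q ∧ (p ∧ p) = undefined ∧ F = undefined
p → (q ∧ (p ∧ p)) = F → undefined = undefined  [any arg is the third value ⇒ result is the third value]
(r ∨ q) ↔ (p → (q ∧ (p ∧ p))) = undefined ↔ undefined = undefined

undefined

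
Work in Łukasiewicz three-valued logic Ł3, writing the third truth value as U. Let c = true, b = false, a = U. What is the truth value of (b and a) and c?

false

b and a = false and U = false
(b and a) and c = false and true = false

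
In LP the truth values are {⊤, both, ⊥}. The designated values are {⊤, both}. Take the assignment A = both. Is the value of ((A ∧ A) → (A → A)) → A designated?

A ∧ A = both ∧ both = both
A → A = both → both = both
(A ∧ A) → (A → A) = both → both = both
((A ∧ A) → (A → A)) → A = both → both = both
both ∈ {⊤, both}.

Yes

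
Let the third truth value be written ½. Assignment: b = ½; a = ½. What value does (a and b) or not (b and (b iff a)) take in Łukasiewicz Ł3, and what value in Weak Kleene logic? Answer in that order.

½; ½

In Łukasiewicz Ł3: a and b = ½ and ½ = ½
b iff a = ½ iff ½ = ⊤
b and (b iff a) = ½ and ⊤ = ½
not (b and (b iff a)) = not ½ = ½
(a and b) or not (b and (b iff a)) = ½ or ½ = ½
In Weak Kleene logic: a and b = ½ and ½ = ½
b iff a = ½ iff ½ = ½
b and (b iff a) = ½ and ½ = ½
not (b and (b iff a)) = not ½ = ½
(a and b) or not (b and (b iff a)) = ½ or ½ = ½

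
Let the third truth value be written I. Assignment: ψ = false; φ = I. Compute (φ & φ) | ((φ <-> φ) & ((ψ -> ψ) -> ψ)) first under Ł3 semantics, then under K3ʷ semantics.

I; I

In Ł3: φ & φ = I & I = I
φ <-> φ = I <-> I = true  [1 − |½−½|]
ψ -> ψ = false -> false = true
(ψ -> ψ) -> ψ = true -> false = false
(φ <-> φ) & ((ψ -> ψ) -> ψ) = true & false = false
(φ & φ) | ((φ <-> φ) & ((ψ -> ψ) -> ψ)) = I | false = I
In K3ʷ: φ & φ = I & I = I
φ <-> φ = I <-> I = I
ψ -> ψ = false -> false = true
(ψ -> ψ) -> ψ = true -> false = false
(φ <-> φ) & ((ψ -> ψ) -> ψ) = I & false = I
(φ & φ) | ((φ <-> φ) & ((ψ -> ψ) -> ψ)) = I | I = I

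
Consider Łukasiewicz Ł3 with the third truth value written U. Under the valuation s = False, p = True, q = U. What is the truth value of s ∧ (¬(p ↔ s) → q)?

p ↔ s = True ↔ False = False
¬(p ↔ s) = ¬False = True
¬(p ↔ s) → q = True → U = U  [min(1, 1−1+½)]
s ∧ (¬(p ↔ s) → q) = False ∧ U = False

False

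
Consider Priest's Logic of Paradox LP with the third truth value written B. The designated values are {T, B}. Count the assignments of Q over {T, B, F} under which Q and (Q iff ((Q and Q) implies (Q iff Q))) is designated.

Q=T: T ✓
Q=B: B ✓
Q=F: F ·

2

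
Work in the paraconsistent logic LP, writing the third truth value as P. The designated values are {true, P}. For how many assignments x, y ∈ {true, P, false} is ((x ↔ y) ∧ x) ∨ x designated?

Of the 9 assignments, 6 give a value in {true, P}.

6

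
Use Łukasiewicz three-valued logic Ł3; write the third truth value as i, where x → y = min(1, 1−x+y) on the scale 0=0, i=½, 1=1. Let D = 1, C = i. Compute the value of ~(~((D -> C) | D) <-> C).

i

D -> C = 1 -> i = i  [min(1, 1−1+½)]
(D -> C) | D = i | 1 = 1
~((D -> C) | D) = ~1 = 0
~((D -> C) | D) <-> C = 0 <-> i = i
~(~((D -> C) | D) <-> C) = ~i = i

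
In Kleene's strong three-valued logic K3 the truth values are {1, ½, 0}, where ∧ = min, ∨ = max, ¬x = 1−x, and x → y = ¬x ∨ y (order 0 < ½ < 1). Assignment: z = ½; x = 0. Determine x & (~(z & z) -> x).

z & z = ½ & ½ = ½
~(z & z) = ~½ = ½
~(z & z) -> x = ½ -> 0 = ½  [~½ | 0]
x & (~(z & z) -> x) = 0 & ½ = 0

0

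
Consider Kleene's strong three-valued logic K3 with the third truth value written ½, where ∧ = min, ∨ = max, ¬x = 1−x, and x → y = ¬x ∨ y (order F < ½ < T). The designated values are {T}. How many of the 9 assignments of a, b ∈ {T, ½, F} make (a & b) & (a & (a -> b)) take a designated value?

1

Designated under: (a=T, b=T).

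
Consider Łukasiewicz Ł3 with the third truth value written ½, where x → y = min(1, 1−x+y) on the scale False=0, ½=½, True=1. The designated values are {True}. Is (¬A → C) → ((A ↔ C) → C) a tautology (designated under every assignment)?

Countermodel: A=½, C=½ gives ½, which is not designated.

No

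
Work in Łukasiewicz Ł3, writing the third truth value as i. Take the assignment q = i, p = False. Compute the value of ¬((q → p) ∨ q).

i

q → p = i → False = i  [min(1, 1−½+0)]
(q → p) ∨ q = i ∨ i = i
¬((q → p) ∨ q) = ¬i = i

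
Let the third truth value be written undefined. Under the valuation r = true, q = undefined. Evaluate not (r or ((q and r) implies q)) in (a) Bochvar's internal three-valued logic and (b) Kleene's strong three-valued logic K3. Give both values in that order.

undefined; false

In Bochvar's internal three-valued logic: q and r = undefined and true = undefined
(q and r) implies q = undefined implies undefined = undefined  [any arg is the third value ⇒ result is the third value]
r or ((q and r) implies q) = true or undefined = undefined
not (r or ((q and r) implies q)) = not undefined = undefined
In Kleene's strong three-valued logic K3: q and r = undefined and true = undefined
(q and r) implies q = undefined implies undefined = undefined  [not undefined or undefined]
r or ((q and r) implies q) = true or undefined = true
not (r or ((q and r) implies q)) = not true = false
They differ because Bochvar's internal three-valued logic and Kleene's strong three-valued logic K3 treat undefined differently under the binary connectives.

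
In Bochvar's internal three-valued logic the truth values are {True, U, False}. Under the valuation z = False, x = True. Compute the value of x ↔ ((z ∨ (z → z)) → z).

z → z = False → False = True
z ∨ (z → z) = False ∨ True = True
(z ∨ (z → z)) → z = True → False = False
x ↔ ((z ∨ (z → z)) → z) = True ↔ False = False

False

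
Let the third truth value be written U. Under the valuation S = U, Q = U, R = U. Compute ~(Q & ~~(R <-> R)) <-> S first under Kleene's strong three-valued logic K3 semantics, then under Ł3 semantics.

In Kleene's strong three-valued logic K3: R <-> R = U <-> U = U
~(R <-> R) = ~U = U
~~(R <-> R) = ~U = U
Q & ~~(R <-> R) = U & U = U
~(Q & ~~(R <-> R)) = ~U = U
~(Q & ~~(R <-> R)) <-> S = U <-> U = U
In Ł3: R <-> R = U <-> U = true
~(R <-> R) = ~true = false
~~(R <-> R) = ~false = true
Q & ~~(R <-> R) = U & true = U
~(Q & ~~(R <-> R)) = ~U = U
~(Q & ~~(R <-> R)) <-> S = U <-> U = true
They differ because Kleene's strong three-valued logic K3 and Ł3 treat U differently under implication.

U; true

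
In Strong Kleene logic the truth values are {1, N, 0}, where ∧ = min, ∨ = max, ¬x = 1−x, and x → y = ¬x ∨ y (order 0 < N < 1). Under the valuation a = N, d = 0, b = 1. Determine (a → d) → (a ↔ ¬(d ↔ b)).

N

a → d = N → 0 = N  [¬N ∨ 0]
d ↔ b = 0 ↔ 1 = 0
¬(d ↔ b) = ¬0 = 1
a ↔ ¬(d ↔ b) = N ↔ 1 = N
(a → d) → (a ↔ ¬(d ↔ b)) = N → N = N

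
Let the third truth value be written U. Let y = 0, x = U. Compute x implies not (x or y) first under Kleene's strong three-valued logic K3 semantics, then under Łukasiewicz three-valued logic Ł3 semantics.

U; 1

In Kleene's strong three-valued logic K3: x or y = U or 0 = U
not (x or y) = not U = U
x implies not (x or y) = U implies U = U  [not U or U]
In Łukasiewicz three-valued logic Ł3: x or y = U or 0 = U
not (x or y) = not U = U
x implies not (x or y) = U implies U = 1  [min(1, 1−½+½)]
They differ because Kleene's strong three-valued logic K3 and Łukasiewicz three-valued logic Ł3 treat U differently under implication.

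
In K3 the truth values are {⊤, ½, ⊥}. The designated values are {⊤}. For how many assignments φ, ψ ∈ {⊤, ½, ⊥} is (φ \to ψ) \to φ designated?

Designated under: (φ=⊤, ψ=⊤); (φ=⊤, ψ=½); (φ=⊤, ψ=⊥).

3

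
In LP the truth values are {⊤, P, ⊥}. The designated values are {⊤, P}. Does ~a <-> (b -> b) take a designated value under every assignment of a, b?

No

Countermodel: a=⊤, b=⊤ gives ⊥, which is not designated.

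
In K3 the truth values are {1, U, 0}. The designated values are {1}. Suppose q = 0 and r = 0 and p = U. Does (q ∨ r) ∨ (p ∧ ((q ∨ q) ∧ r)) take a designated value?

q ∨ r = 0 ∨ 0 = 0
q ∨ q = 0 ∨ 0 = 0
(q ∨ q) ∧ r = 0 ∧ 0 = 0
p ∧ ((q ∨ q) ∧ r) = U ∧ 0 = 0
(q ∨ r) ∨ (p ∧ ((q ∨ q) ∧ r)) = 0 ∨ 0 = 0
0 ∉ {1}.

No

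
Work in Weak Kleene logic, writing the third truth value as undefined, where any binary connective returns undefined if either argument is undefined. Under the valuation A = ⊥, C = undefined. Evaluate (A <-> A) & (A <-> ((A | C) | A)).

A <-> A = ⊥ <-> ⊥ = ⊤
A | C = ⊥ | undefined = undefined
(A | C) | A = undefined | ⊥ = undefined
A <-> ((A | C) | A) = ⊥ <-> undefined = undefined
(A <-> A) & (A <-> ((A | C) | A)) = ⊤ & undefined = undefined

undefined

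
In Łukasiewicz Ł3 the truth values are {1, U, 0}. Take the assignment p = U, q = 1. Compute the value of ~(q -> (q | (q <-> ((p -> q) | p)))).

0

p -> q = U -> 1 = 1  [min(1, 1−½+1)]
(p -> q) | p = 1 | U = 1
q <-> ((p -> q) | p) = 1 <-> 1 = 1
q | (q <-> ((p -> q) | p)) = 1 | 1 = 1
q -> (q | (q <-> ((p -> q) | p))) = 1 -> 1 = 1
~(q -> (q | (q <-> ((p -> q) | p)))) = ~1 = 0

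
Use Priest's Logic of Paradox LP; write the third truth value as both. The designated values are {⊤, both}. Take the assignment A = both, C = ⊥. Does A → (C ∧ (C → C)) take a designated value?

C → C = ⊥ → ⊥ = ⊤
C ∧ (C → C) = ⊥ ∧ ⊤ = ⊥
A → (C ∧ (C → C)) = both → ⊥ = both  [¬both ∨ ⊥]
both ∈ {⊤, both}.

Yes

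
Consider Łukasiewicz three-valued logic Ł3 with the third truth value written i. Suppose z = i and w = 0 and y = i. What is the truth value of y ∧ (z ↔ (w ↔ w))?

i

w ↔ w = 0 ↔ 0 = 1
z ↔ (w ↔ w) = i ↔ 1 = i  [1 − |½−1|]
y ∧ (z ↔ (w ↔ w)) = i ∧ i = i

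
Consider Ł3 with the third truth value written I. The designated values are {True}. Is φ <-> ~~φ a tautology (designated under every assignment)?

Every assignment of φ over {True, I, False} gives a value in {True}.
In particular, with φ=I: φ <-> ~~φ = True.

Yes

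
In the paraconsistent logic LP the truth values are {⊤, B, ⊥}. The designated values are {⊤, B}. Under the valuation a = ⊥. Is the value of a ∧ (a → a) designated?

No

a → a = ⊥ → ⊥ = ⊤
a ∧ (a → a) = ⊥ ∧ ⊤ = ⊥
⊥ ∉ {⊤, B}.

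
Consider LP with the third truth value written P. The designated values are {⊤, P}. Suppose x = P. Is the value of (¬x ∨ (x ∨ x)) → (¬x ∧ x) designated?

¬x = ¬P = P
x ∨ x = P ∨ P = P
¬x ∨ (x ∨ x) = P ∨ P = P
¬x = ¬P = P
¬x ∧ x = P ∧ P = P
(¬x ∨ (x ∨ x)) → (¬x ∧ x) = P → P = P  [¬P ∨ P]
P ∈ {⊤, P}.

Yes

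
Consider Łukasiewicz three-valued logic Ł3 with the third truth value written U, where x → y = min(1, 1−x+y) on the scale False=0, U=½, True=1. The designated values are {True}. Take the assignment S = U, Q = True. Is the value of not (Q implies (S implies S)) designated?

No

S implies S = U implies U = True
Q implies (S implies S) = True implies True = True
not (Q implies (S implies S)) = not True = False
False ∉ {True}.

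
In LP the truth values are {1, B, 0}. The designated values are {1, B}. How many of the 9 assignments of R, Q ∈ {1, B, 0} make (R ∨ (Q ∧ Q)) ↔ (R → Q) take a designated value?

7

Of the 9 assignments, 7 give a value in {1, B}.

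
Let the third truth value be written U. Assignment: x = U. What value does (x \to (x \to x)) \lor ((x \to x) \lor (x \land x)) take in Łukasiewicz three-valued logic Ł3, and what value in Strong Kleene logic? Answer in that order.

In Łukasiewicz three-valued logic Ł3: x \to x = U \to U = True  [min(1, 1−½+½)]
x \to (x \to x) = U \to True = True
x \to x = U \to U = True
x \land x = U \land U = U
(x \to x) \lor (x \land x) = True \lor U = True
(x \to (x \to x)) \lor ((x \to x) \lor (x \land x)) = True \lor True = True
In Strong Kleene logic: x \to x = U \to U = U  [\lnot U \lor U]
x \to (x \to x) = U \to U = U
x \to x = U \to U = U
x \land x = U \land U = U
(x \to x) \lor (x \land x) = U \lor U = U
(x \to (x \to x)) \lor ((x \to x) \lor (x \land x)) = U \lor U = U
They differ because Łukasiewicz three-valued logic Ł3 and Strong Kleene logic treat U differently under implication.

True; U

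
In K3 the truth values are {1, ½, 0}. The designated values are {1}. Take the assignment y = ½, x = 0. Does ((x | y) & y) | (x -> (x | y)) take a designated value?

x | y = 0 | ½ = ½
(x | y) & y = ½ & ½ = ½
x | y = 0 | ½ = ½
x -> (x | y) = 0 -> ½ = 1
((x | y) & y) | (x -> (x | y)) = ½ | 1 = 1
1 ∈ {1}.

Yes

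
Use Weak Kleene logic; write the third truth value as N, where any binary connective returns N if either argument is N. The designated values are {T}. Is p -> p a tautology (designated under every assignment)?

Countermodel: p=N gives N, which is not designated.

No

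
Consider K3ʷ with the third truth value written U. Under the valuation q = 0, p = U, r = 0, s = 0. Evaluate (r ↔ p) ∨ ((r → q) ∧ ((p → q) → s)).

r ↔ p = 0 ↔ U = U
r → q = 0 → 0 = 1
p → q = U → 0 = U  [any arg is the third value ⇒ result is the third value]
(p → q) → s = U → 0 = U
(r → q) ∧ ((p → q) → s) = 1 ∧ U = U
(r ↔ p) ∨ ((r → q) ∧ ((p → q) → s)) = U ∨ U = U

U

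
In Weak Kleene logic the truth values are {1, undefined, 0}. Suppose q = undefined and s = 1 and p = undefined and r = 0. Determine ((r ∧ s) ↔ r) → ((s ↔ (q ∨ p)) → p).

r ∧ s = 0 ∧ 1 = 0
(r ∧ s) ↔ r = 0 ↔ 0 = 1
q ∨ p = undefined ∨ undefined = undefined
s ↔ (q ∨ p) = 1 ↔ undefined = undefined
(s ↔ (q ∨ p)) → p = undefined → undefined = undefined  [any arg is the third value ⇒ result is the third value]
((r ∧ s) ↔ r) → ((s ↔ (q ∨ p)) → p) = 1 → undefined = undefined

undefined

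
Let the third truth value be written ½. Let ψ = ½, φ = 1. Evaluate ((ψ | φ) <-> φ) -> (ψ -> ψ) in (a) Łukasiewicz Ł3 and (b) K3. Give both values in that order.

In Łukasiewicz Ł3: ψ | φ = ½ | 1 = 1
(ψ | φ) <-> φ = 1 <-> 1 = 1
ψ -> ψ = ½ -> ½ = 1  [min(1, 1−½+½)]
((ψ | φ) <-> φ) -> (ψ -> ψ) = 1 -> 1 = 1
In K3: ψ | φ = ½ | 1 = 1
(ψ | φ) <-> φ = 1 <-> 1 = 1
ψ -> ψ = ½ -> ½ = ½  [~½ | ½]
((ψ | φ) <-> φ) -> (ψ -> ψ) = 1 -> ½ = ½
They differ because Łukasiewicz Ł3 and K3 treat ½ differently under implication.

1; ½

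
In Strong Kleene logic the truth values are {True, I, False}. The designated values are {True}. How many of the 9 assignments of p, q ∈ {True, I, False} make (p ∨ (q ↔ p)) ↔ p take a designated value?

4

Designated under: (p=True, q=True); (p=True, q=I); (p=True, q=False); (p=False, q=True).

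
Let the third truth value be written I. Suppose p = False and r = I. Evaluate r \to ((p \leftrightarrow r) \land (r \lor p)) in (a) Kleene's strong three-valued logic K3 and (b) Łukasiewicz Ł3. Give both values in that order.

In Kleene's strong three-valued logic K3: p \leftrightarrow r = False \leftrightarrow I = I
r \lor p = I \lor False = I
(p \leftrightarrow r) \land (r \lor p) = I \land I = I
r \to ((p \leftrightarrow r) \land (r \lor p)) = I \to I = I  [\lnot I \lor I]
In Łukasiewicz Ł3: p \leftrightarrow r = False \leftrightarrow I = I  [1 − |0−½|]
r \lor p = I \lor False = I
(p \leftrightarrow r) \land (r \lor p) = I \land I = I
r \to ((p \leftrightarrow r) \land (r \lor p)) = I \to I = True
They differ because Kleene's strong three-valued logic K3 and Łukasiewicz Ł3 treat I differently under implication.

I; True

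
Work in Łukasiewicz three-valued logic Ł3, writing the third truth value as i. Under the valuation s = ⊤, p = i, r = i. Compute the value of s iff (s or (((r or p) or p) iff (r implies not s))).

⊤

r or p = i or i = i
(r or p) or p = i or i = i
not s = not ⊤ = ⊥
r implies not s = i implies ⊥ = i
((r or p) or p) iff (r implies not s) = i iff i = ⊤
s or (((r or p) or p) iff (r implies not s)) = ⊤ or ⊤ = ⊤
s iff (s or (((r or p) or p) iff (r implies not s))) = ⊤ iff ⊤ = ⊤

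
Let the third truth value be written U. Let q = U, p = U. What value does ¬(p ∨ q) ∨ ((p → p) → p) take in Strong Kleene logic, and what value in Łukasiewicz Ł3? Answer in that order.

In Strong Kleene logic: p ∨ q = U ∨ U = U
¬(p ∨ q) = ¬U = U
p → p = U → U = U  [¬U ∨ U]
(p → p) → p = U → U = U
¬(p ∨ q) ∨ ((p → p) → p) = U ∨ U = U
In Łukasiewicz Ł3: p ∨ q = U ∨ U = U
¬(p ∨ q) = ¬U = U
p → p = U → U = True  [min(1, 1−½+½)]
(p → p) → p = True → U = U
¬(p ∨ q) ∨ ((p → p) → p) = U ∨ U = U

U; U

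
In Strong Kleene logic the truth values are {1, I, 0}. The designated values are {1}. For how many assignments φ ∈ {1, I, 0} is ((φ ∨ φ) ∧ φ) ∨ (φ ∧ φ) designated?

1

φ=1: 1 ✓
φ=I: I ·
φ=0: 0 ·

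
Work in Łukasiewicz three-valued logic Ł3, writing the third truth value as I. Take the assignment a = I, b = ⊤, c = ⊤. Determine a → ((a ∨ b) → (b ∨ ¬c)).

⊤

a ∨ b = I ∨ ⊤ = ⊤
¬c = ¬⊤ = ⊥
b ∨ ¬c = ⊤ ∨ ⊥ = ⊤
(a ∨ b) → (b ∨ ¬c) = ⊤ → ⊤ = ⊤
a → ((a ∨ b) → (b ∨ ¬c)) = I → ⊤ = ⊤  [min(1, 1−½+1)]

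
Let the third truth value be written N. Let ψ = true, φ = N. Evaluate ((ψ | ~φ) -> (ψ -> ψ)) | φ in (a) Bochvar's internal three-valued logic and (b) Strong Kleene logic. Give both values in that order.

N; true

In Bochvar's internal three-valued logic: ~φ = ~N = N
ψ | ~φ = true | N = N
ψ -> ψ = true -> true = true
(ψ | ~φ) -> (ψ -> ψ) = N -> true = N  [any arg is the third value ⇒ result is the third value]
((ψ | ~φ) -> (ψ -> ψ)) | φ = N | N = N
In Strong Kleene logic: ~φ = ~N = N
ψ | ~φ = true | N = true
ψ -> ψ = true -> true = true
(ψ | ~φ) -> (ψ -> ψ) = true -> true = true
((ψ | ~φ) -> (ψ -> ψ)) | φ = true | N = true
They differ because Bochvar's internal three-valued logic and Strong Kleene logic treat N differently under the binary connectives.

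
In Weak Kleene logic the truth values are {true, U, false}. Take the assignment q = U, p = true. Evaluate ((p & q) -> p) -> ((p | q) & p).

U

p & q = true & U = U
(p & q) -> p = U -> true = U  [any arg is the third value ⇒ result is the third value]
p | q = true | U = U
(p | q) & p = U & true = U
((p & q) -> p) -> ((p | q) & p) = U -> U = U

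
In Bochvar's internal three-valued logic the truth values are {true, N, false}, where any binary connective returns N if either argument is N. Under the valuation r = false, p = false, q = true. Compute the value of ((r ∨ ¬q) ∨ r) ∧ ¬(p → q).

¬q = ¬true = false
r ∨ ¬q = false ∨ false = false
(r ∨ ¬q) ∨ r = false ∨ false = false
p → q = false → true = true
¬(p → q) = ¬true = false
((r ∨ ¬q) ∨ r) ∧ ¬(p → q) = false ∧ false = false

false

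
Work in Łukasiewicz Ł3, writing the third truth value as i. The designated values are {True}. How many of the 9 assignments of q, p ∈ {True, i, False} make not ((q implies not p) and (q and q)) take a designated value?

Designated under: (q=True, p=True); (q=False, p=True); (q=False, p=i); (q=False, p=False).

4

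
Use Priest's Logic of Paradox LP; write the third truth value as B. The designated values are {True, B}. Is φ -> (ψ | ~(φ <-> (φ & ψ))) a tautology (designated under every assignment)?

Yes

Every assignment of φ, ψ over {True, B, False} gives a value in {True, B}.
In particular, with φ=B, ψ=B: φ -> (ψ | ~(φ <-> (φ & ψ))) = B.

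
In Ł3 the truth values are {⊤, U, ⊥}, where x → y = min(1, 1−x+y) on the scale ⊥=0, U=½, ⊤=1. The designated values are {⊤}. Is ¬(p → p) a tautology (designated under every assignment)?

No

Countermodel: p=⊤ gives ⊥, which is not designated.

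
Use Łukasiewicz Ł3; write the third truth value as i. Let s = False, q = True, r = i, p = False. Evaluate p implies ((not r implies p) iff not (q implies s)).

True

not r = not i = i
not r implies p = i implies False = i  [min(1, 1−½+0)]
q implies s = True implies False = False
not (q implies s) = not False = True
(not r implies p) iff not (q implies s) = i iff True = i
p implies ((not r implies p) iff not (q implies s)) = False implies i = True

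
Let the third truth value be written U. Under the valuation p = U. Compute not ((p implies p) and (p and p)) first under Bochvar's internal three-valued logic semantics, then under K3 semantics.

In Bochvar's internal three-valued logic: p implies p = U implies U = U
p and p = U and U = U
(p implies p) and (p and p) = U and U = U
not ((p implies p) and (p and p)) = not U = U
In K3: p implies p = U implies U = U  [not U or U]
p and p = U and U = U
(p implies p) and (p and p) = U and U = U
not ((p implies p) and (p and p)) = not U = U

U; U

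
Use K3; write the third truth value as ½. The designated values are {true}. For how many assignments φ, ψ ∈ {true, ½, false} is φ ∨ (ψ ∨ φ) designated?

Of the 9 assignments, 5 give a value in {true}.

5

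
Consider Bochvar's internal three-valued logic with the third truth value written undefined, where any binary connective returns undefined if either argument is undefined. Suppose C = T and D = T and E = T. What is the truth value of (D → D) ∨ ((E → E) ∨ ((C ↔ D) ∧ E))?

D → D = T → T = T
E → E = T → T = T
C ↔ D = T ↔ T = T
(C ↔ D) ∧ E = T ∧ T = T
(E → E) ∨ ((C ↔ D) ∧ E) = T ∨ T = T
(D → D) ∨ ((E → E) ∨ ((C ↔ D) ∧ E)) = T ∨ T = T

T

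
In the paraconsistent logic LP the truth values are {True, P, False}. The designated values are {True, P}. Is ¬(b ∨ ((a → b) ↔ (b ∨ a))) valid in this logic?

Countermodel: b=True, a=True gives False, which is not designated.

No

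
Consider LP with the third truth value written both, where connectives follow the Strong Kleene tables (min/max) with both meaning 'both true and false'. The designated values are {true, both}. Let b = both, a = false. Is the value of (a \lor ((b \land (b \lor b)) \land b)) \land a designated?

No

b \lor b = both \lor both = both
b \land (b \lor b) = both \land both = both
(b \land (b \lor b)) \land b = both \land both = both
a \lor ((b \land (b \lor b)) \land b) = false \lor both = both
(a \lor ((b \land (b \lor b)) \land b)) \land a = both \land false = false
false ∉ {true, both}.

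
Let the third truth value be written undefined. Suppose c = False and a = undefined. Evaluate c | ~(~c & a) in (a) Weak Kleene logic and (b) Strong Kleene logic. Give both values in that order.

undefined; undefined

In Weak Kleene logic: ~c = ~False = True
~c & a = True & undefined = undefined
~(~c & a) = ~undefined = undefined
c | ~(~c & a) = False | undefined = undefined
In Strong Kleene logic: ~c = ~False = True
~c & a = True & undefined = undefined
~(~c & a) = ~undefined = undefined
c | ~(~c & a) = False | undefined = undefined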